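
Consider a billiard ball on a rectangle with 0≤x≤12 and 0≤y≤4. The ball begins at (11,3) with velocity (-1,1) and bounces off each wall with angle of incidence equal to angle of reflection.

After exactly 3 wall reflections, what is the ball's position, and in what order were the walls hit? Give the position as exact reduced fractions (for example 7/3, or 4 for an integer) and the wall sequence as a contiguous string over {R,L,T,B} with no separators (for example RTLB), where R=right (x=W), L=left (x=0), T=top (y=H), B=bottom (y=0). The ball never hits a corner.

1. t=1 → T at (10,4); v=(-1,-1)
2. t=4 → B at (6,0); v=(-1,1)
3. t=4 → T at (2,4); v=(-1,-1)

Final position: (2,4)
Wall sequence: TBT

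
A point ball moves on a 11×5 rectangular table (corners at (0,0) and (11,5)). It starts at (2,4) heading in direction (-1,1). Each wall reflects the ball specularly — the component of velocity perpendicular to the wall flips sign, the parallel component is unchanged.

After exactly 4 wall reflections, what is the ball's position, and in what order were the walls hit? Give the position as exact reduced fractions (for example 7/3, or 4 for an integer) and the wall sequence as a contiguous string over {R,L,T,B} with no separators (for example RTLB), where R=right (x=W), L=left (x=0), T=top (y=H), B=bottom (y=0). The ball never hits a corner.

Final position: (9,5)
Wall sequence: TLBT

1. t=1 → T at (1,5); v=(-1,-1)
2. t=1 → L at (0,4); v=(1,-1)
3. t=4 → B at (4,0); v=(1,1)
4. t=5 → T at (9,5); v=(1,-1)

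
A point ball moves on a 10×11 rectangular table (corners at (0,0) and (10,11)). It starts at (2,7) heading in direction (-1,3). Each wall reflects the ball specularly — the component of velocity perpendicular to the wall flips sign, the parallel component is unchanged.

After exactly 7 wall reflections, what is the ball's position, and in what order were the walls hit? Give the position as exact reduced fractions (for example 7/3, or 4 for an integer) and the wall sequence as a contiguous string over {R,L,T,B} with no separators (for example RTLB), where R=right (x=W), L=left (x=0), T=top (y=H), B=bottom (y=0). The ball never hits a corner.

1. t=4/3 → T at (2/3,11); v=(-1,-3)
2. t=2/3 → L at (0,9); v=(1,-3)
3. t=3 → B at (3,0); v=(1,3)
4. t=11/3 → T at (20/3,11); v=(1,-3)
5. t=10/3 → R at (10,1); v=(-1,-3)
6. t=1/3 → B at (29/3,0); v=(-1,3)
7. t=11/3 → T at (6,11); v=(-1,-3)

Final position: (6,11)
Wall sequence: TLBTRBT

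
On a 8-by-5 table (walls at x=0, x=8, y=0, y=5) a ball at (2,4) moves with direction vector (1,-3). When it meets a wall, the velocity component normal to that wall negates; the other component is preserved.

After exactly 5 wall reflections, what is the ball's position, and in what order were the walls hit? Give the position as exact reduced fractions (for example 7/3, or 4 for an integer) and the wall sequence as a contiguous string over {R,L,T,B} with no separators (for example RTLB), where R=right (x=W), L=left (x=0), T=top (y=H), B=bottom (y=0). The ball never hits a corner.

1. t=4/3 → B at (10/3,0); v=(1,3)
2. t=5/3 → T at (5,5); v=(1,-3)
3. t=5/3 → B at (20/3,0); v=(1,3)
4. t=4/3 → R at (8,4); v=(-1,3)
5. t=1/3 → T at (23/3,5); v=(-1,-3)

Final position: (23/3,5)
Wall sequence: BTBRT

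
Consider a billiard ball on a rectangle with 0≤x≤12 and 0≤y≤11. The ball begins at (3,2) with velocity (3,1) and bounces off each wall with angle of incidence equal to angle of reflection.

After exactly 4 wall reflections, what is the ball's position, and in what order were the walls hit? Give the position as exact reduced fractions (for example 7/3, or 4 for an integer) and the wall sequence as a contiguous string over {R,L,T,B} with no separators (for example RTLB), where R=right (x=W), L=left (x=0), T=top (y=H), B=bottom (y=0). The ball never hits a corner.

Final position: (12,9)
Wall sequence: RLTR

1. t=3 → R at (12,5); v=(-3,1)
2. t=4 → L at (0,9); v=(3,1)
3. t=2 → T at (6,11); v=(3,-1)
4. t=2 → R at (12,9); v=(-3,-1)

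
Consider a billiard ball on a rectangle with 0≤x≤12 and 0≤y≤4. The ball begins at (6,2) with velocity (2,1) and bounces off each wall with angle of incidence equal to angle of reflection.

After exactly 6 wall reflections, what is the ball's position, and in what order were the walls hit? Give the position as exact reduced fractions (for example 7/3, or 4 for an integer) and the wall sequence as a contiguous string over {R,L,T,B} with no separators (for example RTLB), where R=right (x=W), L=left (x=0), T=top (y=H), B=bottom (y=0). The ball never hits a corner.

1. t=2 → T at (10,4); v=(2,-1)
2. t=1 → R at (12,3); v=(-2,-1)
3. t=3 → B at (6,0); v=(-2,1)
4. t=3 → L at (0,3); v=(2,1)
5. t=1 → T at (2,4); v=(2,-1)
6. t=4 → B at (10,0); v=(2,1)

Final position: (10,0)
Wall sequence: TRBLTB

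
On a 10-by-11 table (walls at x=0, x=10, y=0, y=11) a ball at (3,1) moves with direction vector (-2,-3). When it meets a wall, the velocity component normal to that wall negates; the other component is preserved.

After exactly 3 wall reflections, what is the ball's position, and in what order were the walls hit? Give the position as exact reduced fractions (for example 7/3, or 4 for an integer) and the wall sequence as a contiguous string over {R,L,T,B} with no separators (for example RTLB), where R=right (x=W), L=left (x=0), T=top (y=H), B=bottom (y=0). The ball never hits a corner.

1. t=1/3 → B at (7/3,0); v=(-2,3)
2. t=7/6 → L at (0,7/2); v=(2,3)
3. t=5/2 → T at (5,11); v=(2,-3)

Final position: (5,11)
Wall sequence: BLT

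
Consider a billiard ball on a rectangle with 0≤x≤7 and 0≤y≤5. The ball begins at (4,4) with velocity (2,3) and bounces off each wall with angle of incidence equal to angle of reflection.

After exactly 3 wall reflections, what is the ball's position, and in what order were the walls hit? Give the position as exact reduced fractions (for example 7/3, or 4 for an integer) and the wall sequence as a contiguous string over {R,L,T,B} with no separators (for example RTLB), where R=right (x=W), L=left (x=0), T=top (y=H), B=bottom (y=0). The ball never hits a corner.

1. t=1/3 → T at (14/3,5); v=(2,-3)
2. t=7/6 → R at (7,3/2); v=(-2,-3)
3. t=1/2 → B at (6,0); v=(-2,3)

Final position: (6,0)
Wall sequence: TRB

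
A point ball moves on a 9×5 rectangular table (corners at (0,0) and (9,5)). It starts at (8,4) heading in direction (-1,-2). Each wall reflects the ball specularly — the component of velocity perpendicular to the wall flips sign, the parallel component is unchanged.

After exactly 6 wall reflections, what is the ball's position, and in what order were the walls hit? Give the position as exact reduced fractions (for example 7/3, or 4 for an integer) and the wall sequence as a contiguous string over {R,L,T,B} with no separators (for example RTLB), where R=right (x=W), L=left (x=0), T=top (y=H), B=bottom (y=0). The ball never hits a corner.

1. t=2 → B at (6,0); v=(-1,2)
2. t=5/2 → T at (7/2,5); v=(-1,-2)
3. t=5/2 → B at (1,0); v=(-1,2)
4. t=1 → L at (0,2); v=(1,2)
5. t=3/2 → T at (3/2,5); v=(1,-2)
6. t=5/2 → B at (4,0); v=(1,2)

Final position: (4,0)
Wall sequence: BTBLTB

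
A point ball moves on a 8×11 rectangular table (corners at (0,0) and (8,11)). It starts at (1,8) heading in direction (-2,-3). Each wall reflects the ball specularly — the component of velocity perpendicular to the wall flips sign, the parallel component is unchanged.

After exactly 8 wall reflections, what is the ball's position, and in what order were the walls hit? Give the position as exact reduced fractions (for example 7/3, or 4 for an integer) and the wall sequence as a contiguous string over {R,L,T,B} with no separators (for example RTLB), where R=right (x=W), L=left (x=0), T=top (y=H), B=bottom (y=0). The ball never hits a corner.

Final position: (17/3,11)
Wall sequence: LBRTLBRT

1. t=1/2 → L at (0,13/2); v=(2,-3)
2. t=13/6 → B at (13/3,0); v=(2,3)
3. t=11/6 → R at (8,11/2); v=(-2,3)
4. t=11/6 → T at (13/3,11); v=(-2,-3)
5. t=13/6 → L at (0,9/2); v=(2,-3)
6. t=3/2 → B at (3,0); v=(2,3)
7. t=5/2 → R at (8,15/2); v=(-2,3)
8. t=7/6 → T at (17/3,11); v=(-2,-3)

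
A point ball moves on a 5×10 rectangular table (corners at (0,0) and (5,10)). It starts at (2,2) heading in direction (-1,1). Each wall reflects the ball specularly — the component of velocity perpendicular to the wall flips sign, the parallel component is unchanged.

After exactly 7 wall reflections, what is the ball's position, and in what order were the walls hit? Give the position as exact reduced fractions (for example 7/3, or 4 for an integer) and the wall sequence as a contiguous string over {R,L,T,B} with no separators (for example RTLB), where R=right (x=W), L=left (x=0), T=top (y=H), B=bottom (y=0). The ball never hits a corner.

1. t=2 → L at (0,4); v=(1,1)
2. t=5 → R at (5,9); v=(-1,1)
3. t=1 → T at (4,10); v=(-1,-1)
4. t=4 → L at (0,6); v=(1,-1)
5. t=5 → R at (5,1); v=(-1,-1)
6. t=1 → B at (4,0); v=(-1,1)
7. t=4 → L at (0,4); v=(1,1)

Final position: (0,4)
Wall sequence: LRTLRBL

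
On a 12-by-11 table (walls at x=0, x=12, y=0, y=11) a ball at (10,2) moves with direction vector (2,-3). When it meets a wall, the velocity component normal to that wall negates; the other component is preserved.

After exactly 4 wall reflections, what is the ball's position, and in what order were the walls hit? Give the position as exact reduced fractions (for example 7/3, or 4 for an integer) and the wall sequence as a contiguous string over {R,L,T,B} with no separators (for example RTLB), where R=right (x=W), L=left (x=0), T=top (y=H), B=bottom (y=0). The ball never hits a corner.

Final position: (0,3)
Wall sequence: BRTL

1. t=2/3 → B at (34/3,0); v=(2,3)
2. t=1/3 → R at (12,1); v=(-2,3)
3. t=10/3 → T at (16/3,11); v=(-2,-3)
4. t=8/3 → L at (0,3); v=(2,-3)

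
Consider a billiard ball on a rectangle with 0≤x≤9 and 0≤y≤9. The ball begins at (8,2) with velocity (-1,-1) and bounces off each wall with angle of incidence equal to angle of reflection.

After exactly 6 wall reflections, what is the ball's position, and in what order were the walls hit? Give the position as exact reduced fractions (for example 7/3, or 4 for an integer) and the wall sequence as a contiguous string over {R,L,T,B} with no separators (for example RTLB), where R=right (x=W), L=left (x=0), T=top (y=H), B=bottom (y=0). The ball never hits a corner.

Final position: (0,6)
Wall sequence: BLTRBL

1. t=2 → B at (6,0); v=(-1,1)
2. t=6 → L at (0,6); v=(1,1)
3. t=3 → T at (3,9); v=(1,-1)
4. t=6 → R at (9,3); v=(-1,-1)
5. t=3 → B at (6,0); v=(-1,1)
6. t=6 → L at (0,6); v=(1,1)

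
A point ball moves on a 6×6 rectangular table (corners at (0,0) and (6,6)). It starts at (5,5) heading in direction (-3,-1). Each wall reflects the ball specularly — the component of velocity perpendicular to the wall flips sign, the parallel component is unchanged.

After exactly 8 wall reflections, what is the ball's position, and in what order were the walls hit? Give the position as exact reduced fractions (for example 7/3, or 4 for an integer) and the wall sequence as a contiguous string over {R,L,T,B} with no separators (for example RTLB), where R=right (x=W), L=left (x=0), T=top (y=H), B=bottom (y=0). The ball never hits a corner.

1. t=5/3 → L at (0,10/3); v=(3,-1)
2. t=2 → R at (6,4/3); v=(-3,-1)
3. t=4/3 → B at (2,0); v=(-3,1)
4. t=2/3 → L at (0,2/3); v=(3,1)
5. t=2 → R at (6,8/3); v=(-3,1)
6. t=2 → L at (0,14/3); v=(3,1)
7. t=4/3 → T at (4,6); v=(3,-1)
8. t=2/3 → R at (6,16/3); v=(-3,-1)

Final position: (6,16/3)
Wall sequence: LRBLRLTR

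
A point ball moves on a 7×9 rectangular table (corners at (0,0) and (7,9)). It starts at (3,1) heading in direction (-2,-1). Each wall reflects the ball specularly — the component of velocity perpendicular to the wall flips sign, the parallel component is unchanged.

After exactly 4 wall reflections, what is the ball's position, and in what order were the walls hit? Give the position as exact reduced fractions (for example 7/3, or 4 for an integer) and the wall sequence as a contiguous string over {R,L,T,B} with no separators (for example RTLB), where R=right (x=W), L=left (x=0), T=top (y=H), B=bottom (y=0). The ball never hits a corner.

1. t=1 → B at (1,0); v=(-2,1)
2. t=1/2 → L at (0,1/2); v=(2,1)
3. t=7/2 → R at (7,4); v=(-2,1)
4. t=7/2 → L at (0,15/2); v=(2,1)

Final position: (0,15/2)
Wall sequence: BLRL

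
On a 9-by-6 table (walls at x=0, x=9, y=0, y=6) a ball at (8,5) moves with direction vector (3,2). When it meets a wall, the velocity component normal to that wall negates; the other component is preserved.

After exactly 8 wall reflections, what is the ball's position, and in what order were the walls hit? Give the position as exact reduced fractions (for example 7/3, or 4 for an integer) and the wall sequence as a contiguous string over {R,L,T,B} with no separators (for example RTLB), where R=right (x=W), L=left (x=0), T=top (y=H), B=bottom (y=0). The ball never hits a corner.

1. t=1/3 → R at (9,17/3); v=(-3,2)
2. t=1/6 → T at (17/2,6); v=(-3,-2)
3. t=17/6 → L at (0,1/3); v=(3,-2)
4. t=1/6 → B at (1/2,0); v=(3,2)
5. t=17/6 → R at (9,17/3); v=(-3,2)
6. t=1/6 → T at (17/2,6); v=(-3,-2)
7. t=17/6 → L at (0,1/3); v=(3,-2)
8. t=1/6 → B at (1/2,0); v=(3,2)

Final position: (1/2,0)
Wall sequence: RTLBRTLB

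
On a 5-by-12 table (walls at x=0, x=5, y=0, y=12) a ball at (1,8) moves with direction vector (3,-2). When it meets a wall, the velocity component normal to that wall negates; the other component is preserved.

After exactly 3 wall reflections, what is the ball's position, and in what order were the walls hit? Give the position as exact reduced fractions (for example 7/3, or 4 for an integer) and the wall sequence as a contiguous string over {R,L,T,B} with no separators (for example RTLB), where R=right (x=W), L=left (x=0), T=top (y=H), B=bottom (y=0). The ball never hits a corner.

Final position: (3,0)
Wall sequence: RLB

1. t=4/3 → R at (5,16/3); v=(-3,-2)
2. t=5/3 → L at (0,2); v=(3,-2)
3. t=1 → B at (3,0); v=(3,2)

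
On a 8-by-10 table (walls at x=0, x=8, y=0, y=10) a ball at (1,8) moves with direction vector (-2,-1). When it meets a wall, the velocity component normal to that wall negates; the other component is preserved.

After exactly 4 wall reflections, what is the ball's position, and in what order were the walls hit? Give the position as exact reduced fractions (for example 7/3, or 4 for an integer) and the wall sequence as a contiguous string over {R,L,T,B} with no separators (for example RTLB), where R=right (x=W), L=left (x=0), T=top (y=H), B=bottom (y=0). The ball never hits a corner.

1. t=1/2 → L at (0,15/2); v=(2,-1)
2. t=4 → R at (8,7/2); v=(-2,-1)
3. t=7/2 → B at (1,0); v=(-2,1)
4. t=1/2 → L at (0,1/2); v=(2,1)

Final position: (0,1/2)
Wall sequence: LRBL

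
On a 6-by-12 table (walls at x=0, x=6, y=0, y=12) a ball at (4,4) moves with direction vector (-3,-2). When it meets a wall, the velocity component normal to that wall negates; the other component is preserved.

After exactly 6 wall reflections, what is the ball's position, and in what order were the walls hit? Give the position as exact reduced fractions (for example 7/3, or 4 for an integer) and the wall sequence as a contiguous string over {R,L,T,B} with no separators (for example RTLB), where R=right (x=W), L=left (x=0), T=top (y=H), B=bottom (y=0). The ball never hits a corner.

Final position: (4,12)
Wall sequence: LBRLRT

1. t=4/3 → L at (0,4/3); v=(3,-2)
2. t=2/3 → B at (2,0); v=(3,2)
3. t=4/3 → R at (6,8/3); v=(-3,2)
4. t=2 → L at (0,20/3); v=(3,2)
5. t=2 → R at (6,32/3); v=(-3,2)
6. t=2/3 → T at (4,12); v=(-3,-2)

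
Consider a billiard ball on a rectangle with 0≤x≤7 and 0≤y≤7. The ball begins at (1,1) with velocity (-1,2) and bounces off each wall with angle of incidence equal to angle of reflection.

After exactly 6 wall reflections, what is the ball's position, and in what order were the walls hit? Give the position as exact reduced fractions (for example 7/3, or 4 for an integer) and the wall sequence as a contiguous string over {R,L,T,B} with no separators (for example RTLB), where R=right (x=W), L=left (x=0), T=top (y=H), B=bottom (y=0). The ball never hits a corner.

1. t=1 → L at (0,3); v=(1,2)
2. t=2 → T at (2,7); v=(1,-2)
3. t=7/2 → B at (11/2,0); v=(1,2)
4. t=3/2 → R at (7,3); v=(-1,2)
5. t=2 → T at (5,7); v=(-1,-2)
6. t=7/2 → B at (3/2,0); v=(-1,2)

Final position: (3/2,0)
Wall sequence: LTBRTB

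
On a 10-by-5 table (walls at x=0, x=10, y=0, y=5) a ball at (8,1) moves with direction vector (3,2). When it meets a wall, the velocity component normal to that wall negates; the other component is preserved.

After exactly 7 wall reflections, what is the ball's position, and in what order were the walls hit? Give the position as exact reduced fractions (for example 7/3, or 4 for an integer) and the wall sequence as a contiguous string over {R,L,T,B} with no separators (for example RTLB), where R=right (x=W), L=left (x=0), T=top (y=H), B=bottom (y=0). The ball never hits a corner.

Final position: (7/2,0)
Wall sequence: RTLBTRB

1. t=2/3 → R at (10,7/3); v=(-3,2)
2. t=4/3 → T at (6,5); v=(-3,-2)
3. t=2 → L at (0,1); v=(3,-2)
4. t=1/2 → B at (3/2,0); v=(3,2)
5. t=5/2 → T at (9,5); v=(3,-2)
6. t=1/3 → R at (10,13/3); v=(-3,-2)
7. t=13/6 → B at (7/2,0); v=(-3,2)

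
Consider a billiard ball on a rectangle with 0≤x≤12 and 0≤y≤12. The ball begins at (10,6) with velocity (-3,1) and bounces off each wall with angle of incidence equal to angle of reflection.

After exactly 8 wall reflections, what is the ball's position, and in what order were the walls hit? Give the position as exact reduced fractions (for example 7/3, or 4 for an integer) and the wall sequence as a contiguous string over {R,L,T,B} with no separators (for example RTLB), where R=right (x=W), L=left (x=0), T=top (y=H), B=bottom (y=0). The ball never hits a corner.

1. t=10/3 → L at (0,28/3); v=(3,1)
2. t=8/3 → T at (8,12); v=(3,-1)
3. t=4/3 → R at (12,32/3); v=(-3,-1)
4. t=4 → L at (0,20/3); v=(3,-1)
5. t=4 → R at (12,8/3); v=(-3,-1)
6. t=8/3 → B at (4,0); v=(-3,1)
7. t=4/3 → L at (0,4/3); v=(3,1)
8. t=4 → R at (12,16/3); v=(-3,1)

Final position: (12,16/3)
Wall sequence: LTRLRBLR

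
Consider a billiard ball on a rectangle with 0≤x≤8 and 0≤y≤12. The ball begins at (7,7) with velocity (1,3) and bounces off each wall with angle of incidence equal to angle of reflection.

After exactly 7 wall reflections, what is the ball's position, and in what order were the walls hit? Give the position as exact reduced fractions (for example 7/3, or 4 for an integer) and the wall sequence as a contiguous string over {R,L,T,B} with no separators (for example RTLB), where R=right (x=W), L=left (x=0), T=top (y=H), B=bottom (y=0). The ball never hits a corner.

Final position: (8,10)
Wall sequence: RTBLTBR

1. t=1 → R at (8,10); v=(-1,3)
2. t=2/3 → T at (22/3,12); v=(-1,-3)
3. t=4 → B at (10/3,0); v=(-1,3)
4. t=10/3 → L at (0,10); v=(1,3)
5. t=2/3 → T at (2/3,12); v=(1,-3)
6. t=4 → B at (14/3,0); v=(1,3)
7. t=10/3 → R at (8,10); v=(-1,3)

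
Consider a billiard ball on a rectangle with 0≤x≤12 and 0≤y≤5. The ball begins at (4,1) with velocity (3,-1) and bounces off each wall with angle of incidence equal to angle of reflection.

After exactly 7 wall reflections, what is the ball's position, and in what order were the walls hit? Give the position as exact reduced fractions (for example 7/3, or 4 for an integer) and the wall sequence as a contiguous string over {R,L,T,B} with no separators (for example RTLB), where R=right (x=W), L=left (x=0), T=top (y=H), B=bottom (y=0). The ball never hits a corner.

Final position: (0,11/3)
Wall sequence: BRTLRBL

1. t=1 → B at (7,0); v=(3,1)
2. t=5/3 → R at (12,5/3); v=(-3,1)
3. t=10/3 → T at (2,5); v=(-3,-1)
4. t=2/3 → L at (0,13/3); v=(3,-1)
5. t=4 → R at (12,1/3); v=(-3,-1)
6. t=1/3 → B at (11,0); v=(-3,1)
7. t=11/3 → L at (0,11/3); v=(3,1)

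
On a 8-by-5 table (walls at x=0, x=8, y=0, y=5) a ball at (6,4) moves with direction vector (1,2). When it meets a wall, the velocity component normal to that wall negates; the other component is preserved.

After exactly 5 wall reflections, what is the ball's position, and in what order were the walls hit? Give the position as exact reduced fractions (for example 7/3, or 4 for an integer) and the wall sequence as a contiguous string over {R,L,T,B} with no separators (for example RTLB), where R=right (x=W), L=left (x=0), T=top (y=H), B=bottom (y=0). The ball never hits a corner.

1. t=1/2 → T at (13/2,5); v=(1,-2)
2. t=3/2 → R at (8,2); v=(-1,-2)
3. t=1 → B at (7,0); v=(-1,2)
4. t=5/2 → T at (9/2,5); v=(-1,-2)
5. t=5/2 → B at (2,0); v=(-1,2)

Final position: (2,0)
Wall sequence: TRBTB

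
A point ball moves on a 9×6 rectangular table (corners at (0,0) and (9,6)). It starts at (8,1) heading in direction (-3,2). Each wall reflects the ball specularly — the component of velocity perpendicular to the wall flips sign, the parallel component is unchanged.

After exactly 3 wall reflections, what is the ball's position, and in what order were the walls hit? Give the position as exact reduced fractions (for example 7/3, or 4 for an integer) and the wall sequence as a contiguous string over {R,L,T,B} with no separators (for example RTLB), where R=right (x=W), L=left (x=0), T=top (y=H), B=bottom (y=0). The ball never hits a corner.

Final position: (17/2,0)
Wall sequence: TLB

1. t=5/2 → T at (1/2,6); v=(-3,-2)
2. t=1/6 → L at (0,17/3); v=(3,-2)
3. t=17/6 → B at (17/2,0); v=(3,2)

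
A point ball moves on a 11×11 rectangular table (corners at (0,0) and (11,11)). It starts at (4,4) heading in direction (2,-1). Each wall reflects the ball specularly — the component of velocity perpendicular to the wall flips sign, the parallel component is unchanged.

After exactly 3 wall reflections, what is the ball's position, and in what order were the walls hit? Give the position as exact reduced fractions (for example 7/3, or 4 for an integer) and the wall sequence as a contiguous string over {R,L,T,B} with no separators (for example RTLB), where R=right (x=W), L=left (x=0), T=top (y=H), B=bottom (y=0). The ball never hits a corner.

1. t=7/2 → R at (11,1/2); v=(-2,-1)
2. t=1/2 → B at (10,0); v=(-2,1)
3. t=5 → L at (0,5); v=(2,1)

Final position: (0,5)
Wall sequence: RBL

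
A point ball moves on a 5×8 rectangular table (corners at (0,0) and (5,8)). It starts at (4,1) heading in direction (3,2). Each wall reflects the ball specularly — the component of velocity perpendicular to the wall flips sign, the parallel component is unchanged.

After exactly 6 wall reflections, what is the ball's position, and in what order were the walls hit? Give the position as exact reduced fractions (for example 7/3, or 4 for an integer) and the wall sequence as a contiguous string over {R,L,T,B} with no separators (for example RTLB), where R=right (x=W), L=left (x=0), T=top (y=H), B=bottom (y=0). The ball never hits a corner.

Final position: (5,1)
Wall sequence: RLTRLR

1. t=1/3 → R at (5,5/3); v=(-3,2)
2. t=5/3 → L at (0,5); v=(3,2)
3. t=3/2 → T at (9/2,8); v=(3,-2)
4. t=1/6 → R at (5,23/3); v=(-3,-2)
5. t=5/3 → L at (0,13/3); v=(3,-2)
6. t=5/3 → R at (5,1); v=(-3,-2)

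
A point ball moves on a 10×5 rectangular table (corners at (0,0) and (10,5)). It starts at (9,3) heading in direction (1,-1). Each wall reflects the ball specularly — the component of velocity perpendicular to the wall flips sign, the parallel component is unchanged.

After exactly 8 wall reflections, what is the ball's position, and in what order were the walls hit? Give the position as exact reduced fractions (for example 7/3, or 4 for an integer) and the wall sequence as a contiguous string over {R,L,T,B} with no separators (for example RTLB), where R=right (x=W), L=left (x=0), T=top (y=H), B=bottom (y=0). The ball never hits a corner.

Final position: (8,0)
Wall sequence: RBTLBTRB

1. t=1 → R at (10,2); v=(-1,-1)
2. t=2 → B at (8,0); v=(-1,1)
3. t=5 → T at (3,5); v=(-1,-1)
4. t=3 → L at (0,2); v=(1,-1)
5. t=2 → B at (2,0); v=(1,1)
6. t=5 → T at (7,5); v=(1,-1)
7. t=3 → R at (10,2); v=(-1,-1)
8. t=2 → B at (8,0); v=(-1,1)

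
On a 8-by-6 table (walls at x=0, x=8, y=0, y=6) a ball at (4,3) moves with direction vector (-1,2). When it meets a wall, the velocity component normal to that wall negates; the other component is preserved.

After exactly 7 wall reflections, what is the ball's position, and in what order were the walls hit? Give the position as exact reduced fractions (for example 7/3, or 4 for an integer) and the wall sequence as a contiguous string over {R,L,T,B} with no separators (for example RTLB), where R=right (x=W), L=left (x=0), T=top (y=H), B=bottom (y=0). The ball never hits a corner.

1. t=3/2 → T at (5/2,6); v=(-1,-2)
2. t=5/2 → L at (0,1); v=(1,-2)
3. t=1/2 → B at (1/2,0); v=(1,2)
4. t=3 → T at (7/2,6); v=(1,-2)
5. t=3 → B at (13/2,0); v=(1,2)
6. t=3/2 → R at (8,3); v=(-1,2)
7. t=3/2 → T at (13/2,6); v=(-1,-2)

Final position: (13/2,6)
Wall sequence: TLBTBRT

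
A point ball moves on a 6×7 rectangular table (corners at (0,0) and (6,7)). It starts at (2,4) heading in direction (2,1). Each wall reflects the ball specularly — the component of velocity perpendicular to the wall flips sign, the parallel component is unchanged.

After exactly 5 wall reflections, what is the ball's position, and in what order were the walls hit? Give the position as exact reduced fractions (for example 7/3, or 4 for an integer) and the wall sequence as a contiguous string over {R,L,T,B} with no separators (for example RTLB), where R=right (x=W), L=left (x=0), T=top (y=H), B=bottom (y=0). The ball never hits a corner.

Final position: (2,0)
Wall sequence: RTLRB

1. t=2 → R at (6,6); v=(-2,1)
2. t=1 → T at (4,7); v=(-2,-1)
3. t=2 → L at (0,5); v=(2,-1)
4. t=3 → R at (6,2); v=(-2,-1)
5. t=2 → B at (2,0); v=(-2,1)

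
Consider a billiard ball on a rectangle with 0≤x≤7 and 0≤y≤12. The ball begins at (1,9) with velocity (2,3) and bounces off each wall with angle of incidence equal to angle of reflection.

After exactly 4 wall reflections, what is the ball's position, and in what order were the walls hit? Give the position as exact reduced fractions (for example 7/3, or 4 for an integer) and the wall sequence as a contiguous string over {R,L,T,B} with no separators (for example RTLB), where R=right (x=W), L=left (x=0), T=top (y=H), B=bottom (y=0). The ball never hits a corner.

Final position: (0,9/2)
Wall sequence: TRBL

1. t=1 → T at (3,12); v=(2,-3)
2. t=2 → R at (7,6); v=(-2,-3)
3. t=2 → B at (3,0); v=(-2,3)
4. t=3/2 → L at (0,9/2); v=(2,3)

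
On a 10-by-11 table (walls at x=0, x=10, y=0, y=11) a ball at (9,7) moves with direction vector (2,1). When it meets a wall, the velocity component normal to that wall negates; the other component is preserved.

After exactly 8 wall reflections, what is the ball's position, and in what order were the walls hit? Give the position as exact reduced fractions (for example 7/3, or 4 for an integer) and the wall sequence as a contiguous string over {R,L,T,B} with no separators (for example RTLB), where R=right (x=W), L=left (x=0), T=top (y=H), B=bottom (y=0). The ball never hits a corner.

Final position: (0,21/2)
Wall sequence: RTLRBLRL

1. t=1/2 → R at (10,15/2); v=(-2,1)
2. t=7/2 → T at (3,11); v=(-2,-1)
3. t=3/2 → L at (0,19/2); v=(2,-1)
4. t=5 → R at (10,9/2); v=(-2,-1)
5. t=9/2 → B at (1,0); v=(-2,1)
6. t=1/2 → L at (0,1/2); v=(2,1)
7. t=5 → R at (10,11/2); v=(-2,1)
8. t=5 → L at (0,21/2); v=(2,1)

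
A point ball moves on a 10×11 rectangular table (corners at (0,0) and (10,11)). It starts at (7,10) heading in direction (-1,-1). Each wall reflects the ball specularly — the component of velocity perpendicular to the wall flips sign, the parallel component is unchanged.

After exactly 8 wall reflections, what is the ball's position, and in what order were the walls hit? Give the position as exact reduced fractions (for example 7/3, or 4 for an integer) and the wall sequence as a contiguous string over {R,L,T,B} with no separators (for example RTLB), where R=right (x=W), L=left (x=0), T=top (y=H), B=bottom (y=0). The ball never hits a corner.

1. t=7 → L at (0,3); v=(1,-1)
2. t=3 → B at (3,0); v=(1,1)
3. t=7 → R at (10,7); v=(-1,1)
4. t=4 → T at (6,11); v=(-1,-1)
5. t=6 → L at (0,5); v=(1,-1)
6. t=5 → B at (5,0); v=(1,1)
7. t=5 → R at (10,5); v=(-1,1)
8. t=6 → T at (4,11); v=(-1,-1)

Final position: (4,11)
Wall sequence: LBRTLBRT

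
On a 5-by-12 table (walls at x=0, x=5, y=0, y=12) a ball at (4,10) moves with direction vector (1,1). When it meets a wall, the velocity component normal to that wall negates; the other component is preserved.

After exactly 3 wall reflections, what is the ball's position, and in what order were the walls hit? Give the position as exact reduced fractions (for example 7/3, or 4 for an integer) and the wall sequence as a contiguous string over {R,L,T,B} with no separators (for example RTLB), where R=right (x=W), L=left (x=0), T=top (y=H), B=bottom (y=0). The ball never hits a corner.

Final position: (0,8)
Wall sequence: RTL

1. t=1 → R at (5,11); v=(-1,1)
2. t=1 → T at (4,12); v=(-1,-1)
3. t=4 → L at (0,8); v=(1,-1)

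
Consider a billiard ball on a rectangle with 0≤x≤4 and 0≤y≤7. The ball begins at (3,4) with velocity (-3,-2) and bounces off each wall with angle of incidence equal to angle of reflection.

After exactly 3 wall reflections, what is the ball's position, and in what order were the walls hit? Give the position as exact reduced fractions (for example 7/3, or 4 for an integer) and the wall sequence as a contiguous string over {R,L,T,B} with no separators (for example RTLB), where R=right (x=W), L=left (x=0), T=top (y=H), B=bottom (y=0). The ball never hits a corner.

Final position: (4,2/3)
Wall sequence: LBR

1. t=1 → L at (0,2); v=(3,-2)
2. t=1 → B at (3,0); v=(3,2)
3. t=1/3 → R at (4,2/3); v=(-3,2)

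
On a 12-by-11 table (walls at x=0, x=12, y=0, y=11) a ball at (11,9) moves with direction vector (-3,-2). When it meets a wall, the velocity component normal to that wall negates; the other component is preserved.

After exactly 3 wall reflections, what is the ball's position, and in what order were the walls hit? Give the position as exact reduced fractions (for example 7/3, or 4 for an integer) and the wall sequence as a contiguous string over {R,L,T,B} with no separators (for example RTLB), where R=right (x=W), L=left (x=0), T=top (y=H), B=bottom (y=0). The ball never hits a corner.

1. t=11/3 → L at (0,5/3); v=(3,-2)
2. t=5/6 → B at (5/2,0); v=(3,2)
3. t=19/6 → R at (12,19/3); v=(-3,2)

Final position: (12,19/3)
Wall sequence: LBR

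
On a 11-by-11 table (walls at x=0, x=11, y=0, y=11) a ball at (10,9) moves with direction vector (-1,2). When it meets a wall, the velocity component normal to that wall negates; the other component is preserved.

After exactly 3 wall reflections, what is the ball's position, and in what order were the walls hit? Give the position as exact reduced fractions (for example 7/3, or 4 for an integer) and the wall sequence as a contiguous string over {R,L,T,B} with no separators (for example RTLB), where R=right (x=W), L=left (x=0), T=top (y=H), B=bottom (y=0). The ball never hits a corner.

Final position: (0,7)
Wall sequence: TBL

1. t=1 → T at (9,11); v=(-1,-2)
2. t=11/2 → B at (7/2,0); v=(-1,2)
3. t=7/2 → L at (0,7); v=(1,2)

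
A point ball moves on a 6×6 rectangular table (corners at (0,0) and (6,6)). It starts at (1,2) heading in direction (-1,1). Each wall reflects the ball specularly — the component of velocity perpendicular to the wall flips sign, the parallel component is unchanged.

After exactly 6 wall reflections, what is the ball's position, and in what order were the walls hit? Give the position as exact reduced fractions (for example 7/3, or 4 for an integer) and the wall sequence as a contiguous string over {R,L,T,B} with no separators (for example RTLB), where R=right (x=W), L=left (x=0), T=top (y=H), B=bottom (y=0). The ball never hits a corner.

Final position: (3,6)
Wall sequence: LTRBLT

1. t=1 → L at (0,3); v=(1,1)
2. t=3 → T at (3,6); v=(1,-1)
3. t=3 → R at (6,3); v=(-1,-1)
4. t=3 → B at (3,0); v=(-1,1)
5. t=3 → L at (0,3); v=(1,1)
6. t=3 → T at (3,6); v=(1,-1)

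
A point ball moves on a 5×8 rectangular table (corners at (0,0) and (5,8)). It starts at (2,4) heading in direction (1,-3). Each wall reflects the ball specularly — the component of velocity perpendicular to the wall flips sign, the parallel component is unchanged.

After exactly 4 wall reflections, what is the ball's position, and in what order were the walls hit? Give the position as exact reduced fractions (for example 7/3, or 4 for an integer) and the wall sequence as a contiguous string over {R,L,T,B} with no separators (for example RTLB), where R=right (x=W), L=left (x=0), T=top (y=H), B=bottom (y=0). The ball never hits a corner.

Final position: (4/3,0)
Wall sequence: BRTB

1. t=4/3 → B at (10/3,0); v=(1,3)
2. t=5/3 → R at (5,5); v=(-1,3)
3. t=1 → T at (4,8); v=(-1,-3)
4. t=8/3 → B at (4/3,0); v=(-1,3)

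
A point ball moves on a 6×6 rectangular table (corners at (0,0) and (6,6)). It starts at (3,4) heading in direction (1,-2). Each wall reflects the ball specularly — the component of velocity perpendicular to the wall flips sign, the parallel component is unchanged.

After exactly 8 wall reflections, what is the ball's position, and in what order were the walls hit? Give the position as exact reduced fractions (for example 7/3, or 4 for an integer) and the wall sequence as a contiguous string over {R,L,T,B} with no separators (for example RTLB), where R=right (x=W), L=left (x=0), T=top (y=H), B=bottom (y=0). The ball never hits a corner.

Final position: (6,2)
Wall sequence: BRTBLTBR

1. t=2 → B at (5,0); v=(1,2)
2. t=1 → R at (6,2); v=(-1,2)
3. t=2 → T at (4,6); v=(-1,-2)
4. t=3 → B at (1,0); v=(-1,2)
5. t=1 → L at (0,2); v=(1,2)
6. t=2 → T at (2,6); v=(1,-2)
7. t=3 → B at (5,0); v=(1,2)
8. t=1 → R at (6,2); v=(-1,2)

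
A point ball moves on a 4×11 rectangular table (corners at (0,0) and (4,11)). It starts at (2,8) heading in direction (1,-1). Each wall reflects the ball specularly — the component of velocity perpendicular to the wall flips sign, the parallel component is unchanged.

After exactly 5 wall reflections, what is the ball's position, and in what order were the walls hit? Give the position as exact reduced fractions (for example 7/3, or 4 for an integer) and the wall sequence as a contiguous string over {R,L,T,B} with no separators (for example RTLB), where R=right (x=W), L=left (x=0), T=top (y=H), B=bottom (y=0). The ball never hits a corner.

1. t=2 → R at (4,6); v=(-1,-1)
2. t=4 → L at (0,2); v=(1,-1)
3. t=2 → B at (2,0); v=(1,1)
4. t=2 → R at (4,2); v=(-1,1)
5. t=4 → L at (0,6); v=(1,1)

Final position: (0,6)
Wall sequence: RLBRL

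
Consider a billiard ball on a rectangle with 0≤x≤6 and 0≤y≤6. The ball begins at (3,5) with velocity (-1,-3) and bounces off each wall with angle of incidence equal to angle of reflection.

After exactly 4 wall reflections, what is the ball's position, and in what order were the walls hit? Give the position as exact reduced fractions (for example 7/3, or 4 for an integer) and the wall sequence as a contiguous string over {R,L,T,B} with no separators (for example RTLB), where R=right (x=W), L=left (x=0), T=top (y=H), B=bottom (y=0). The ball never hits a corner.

Final position: (8/3,0)
Wall sequence: BLTB

1. t=5/3 → B at (4/3,0); v=(-1,3)
2. t=4/3 → L at (0,4); v=(1,3)
3. t=2/3 → T at (2/3,6); v=(1,-3)
4. t=2 → B at (8/3,0); v=(1,3)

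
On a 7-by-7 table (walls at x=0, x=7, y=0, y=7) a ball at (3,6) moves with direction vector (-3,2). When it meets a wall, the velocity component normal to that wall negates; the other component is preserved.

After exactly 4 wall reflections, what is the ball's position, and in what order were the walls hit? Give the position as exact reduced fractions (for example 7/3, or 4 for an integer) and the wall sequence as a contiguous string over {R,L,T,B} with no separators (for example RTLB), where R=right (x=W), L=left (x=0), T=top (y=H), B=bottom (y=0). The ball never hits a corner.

1. t=1/2 → T at (3/2,7); v=(-3,-2)
2. t=1/2 → L at (0,6); v=(3,-2)
3. t=7/3 → R at (7,4/3); v=(-3,-2)
4. t=2/3 → B at (5,0); v=(-3,2)

Final position: (5,0)
Wall sequence: TLRB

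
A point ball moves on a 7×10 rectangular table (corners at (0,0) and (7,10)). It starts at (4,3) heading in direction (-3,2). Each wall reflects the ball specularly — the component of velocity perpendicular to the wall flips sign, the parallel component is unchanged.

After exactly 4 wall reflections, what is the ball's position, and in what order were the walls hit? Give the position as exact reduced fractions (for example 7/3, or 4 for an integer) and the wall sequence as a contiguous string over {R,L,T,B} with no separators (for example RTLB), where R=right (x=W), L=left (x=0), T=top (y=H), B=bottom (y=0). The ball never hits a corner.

Final position: (0,5)
Wall sequence: LTRL

1. t=4/3 → L at (0,17/3); v=(3,2)
2. t=13/6 → T at (13/2,10); v=(3,-2)
3. t=1/6 → R at (7,29/3); v=(-3,-2)
4. t=7/3 → L at (0,5); v=(3,-2)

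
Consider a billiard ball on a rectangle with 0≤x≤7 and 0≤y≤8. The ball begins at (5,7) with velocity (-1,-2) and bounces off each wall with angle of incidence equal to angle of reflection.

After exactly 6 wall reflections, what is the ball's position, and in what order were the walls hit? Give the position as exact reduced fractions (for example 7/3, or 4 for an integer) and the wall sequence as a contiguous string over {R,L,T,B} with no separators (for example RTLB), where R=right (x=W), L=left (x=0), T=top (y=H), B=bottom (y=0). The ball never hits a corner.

1. t=7/2 → B at (3/2,0); v=(-1,2)
2. t=3/2 → L at (0,3); v=(1,2)
3. t=5/2 → T at (5/2,8); v=(1,-2)
4. t=4 → B at (13/2,0); v=(1,2)
5. t=1/2 → R at (7,1); v=(-1,2)
6. t=7/2 → T at (7/2,8); v=(-1,-2)

Final position: (7/2,8)
Wall sequence: BLTBRT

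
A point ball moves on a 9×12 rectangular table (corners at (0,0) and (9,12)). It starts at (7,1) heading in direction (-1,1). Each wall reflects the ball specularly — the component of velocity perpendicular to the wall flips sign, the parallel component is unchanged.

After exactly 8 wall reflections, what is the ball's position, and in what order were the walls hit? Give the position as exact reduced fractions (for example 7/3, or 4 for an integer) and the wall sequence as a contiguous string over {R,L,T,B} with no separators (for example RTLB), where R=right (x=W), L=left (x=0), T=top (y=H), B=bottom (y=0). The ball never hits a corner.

Final position: (0,4)
Wall sequence: LTRBLRTL

1. t=7 → L at (0,8); v=(1,1)
2. t=4 → T at (4,12); v=(1,-1)
3. t=5 → R at (9,7); v=(-1,-1)
4. t=7 → B at (2,0); v=(-1,1)
5. t=2 → L at (0,2); v=(1,1)
6. t=9 → R at (9,11); v=(-1,1)
7. t=1 → T at (8,12); v=(-1,-1)
8. t=8 → L at (0,4); v=(1,-1)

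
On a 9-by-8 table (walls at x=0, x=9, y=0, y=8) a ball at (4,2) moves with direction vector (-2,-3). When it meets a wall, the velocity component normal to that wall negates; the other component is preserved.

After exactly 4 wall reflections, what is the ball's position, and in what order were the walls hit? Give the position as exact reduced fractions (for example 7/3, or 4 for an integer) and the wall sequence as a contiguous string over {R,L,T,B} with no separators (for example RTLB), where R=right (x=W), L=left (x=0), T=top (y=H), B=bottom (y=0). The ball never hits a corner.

Final position: (8,0)
Wall sequence: BLTB

1. t=2/3 → B at (8/3,0); v=(-2,3)
2. t=4/3 → L at (0,4); v=(2,3)
3. t=4/3 → T at (8/3,8); v=(2,-3)
4. t=8/3 → B at (8,0); v=(2,3)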